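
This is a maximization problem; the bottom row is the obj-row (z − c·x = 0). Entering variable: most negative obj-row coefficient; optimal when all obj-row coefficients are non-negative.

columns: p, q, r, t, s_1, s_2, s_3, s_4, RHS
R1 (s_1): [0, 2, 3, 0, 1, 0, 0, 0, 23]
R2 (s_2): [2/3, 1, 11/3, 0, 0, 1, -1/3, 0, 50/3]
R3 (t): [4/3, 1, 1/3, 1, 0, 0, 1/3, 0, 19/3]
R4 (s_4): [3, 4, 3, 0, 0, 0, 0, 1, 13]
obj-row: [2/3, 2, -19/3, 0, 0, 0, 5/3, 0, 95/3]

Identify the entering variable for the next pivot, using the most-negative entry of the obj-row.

Negative obj-row entries: r: -19/3.
The most negative is -19/3 in column r, so r enters.

r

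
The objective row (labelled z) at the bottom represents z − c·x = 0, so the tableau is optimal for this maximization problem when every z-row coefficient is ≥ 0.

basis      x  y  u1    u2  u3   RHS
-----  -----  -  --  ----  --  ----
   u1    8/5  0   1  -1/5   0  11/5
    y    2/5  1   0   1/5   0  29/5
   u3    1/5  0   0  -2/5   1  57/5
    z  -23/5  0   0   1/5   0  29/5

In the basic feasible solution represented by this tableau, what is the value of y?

y is basic (row 2); its value is the RHS of that row, 29/5.

29/5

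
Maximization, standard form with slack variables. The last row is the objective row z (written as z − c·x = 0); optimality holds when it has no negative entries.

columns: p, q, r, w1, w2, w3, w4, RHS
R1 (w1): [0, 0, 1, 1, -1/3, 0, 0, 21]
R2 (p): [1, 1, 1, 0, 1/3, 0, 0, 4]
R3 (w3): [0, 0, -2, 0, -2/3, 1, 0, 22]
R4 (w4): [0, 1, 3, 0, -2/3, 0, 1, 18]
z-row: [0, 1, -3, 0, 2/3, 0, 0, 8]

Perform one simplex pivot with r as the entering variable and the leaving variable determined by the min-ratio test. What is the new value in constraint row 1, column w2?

-2/3

Ratio test on column r — row 1: 21/1 = 21; row 2: 4/1 = 4; row 3: entry -2 ≤ 0; row 4: 18/3 = 6. Minimum is 4 at row 2 (p leaves); pivot element 1.
Divide row 2 by 1; eliminate column r from the other rows.
Row 1 update in column w2: -1/3 − 1·(1/3) = -2/3.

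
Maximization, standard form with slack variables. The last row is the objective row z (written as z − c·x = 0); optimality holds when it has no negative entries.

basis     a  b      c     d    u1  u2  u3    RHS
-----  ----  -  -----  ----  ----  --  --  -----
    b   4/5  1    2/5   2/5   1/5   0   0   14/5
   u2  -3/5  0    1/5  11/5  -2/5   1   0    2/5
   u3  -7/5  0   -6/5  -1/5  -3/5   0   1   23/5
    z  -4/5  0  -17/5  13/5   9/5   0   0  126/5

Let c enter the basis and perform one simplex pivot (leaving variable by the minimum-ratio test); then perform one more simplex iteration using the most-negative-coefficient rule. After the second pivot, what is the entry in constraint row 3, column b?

5/2

Ratio test on column c — row 1: (14/5)/(2/5) = 7; row 2: (2/5)/(1/5) = 2; row 3: entry -6/5 ≤ 0. Minimum is 2 at row 2 (u2 leaves); pivot element 1/5.
Divide row 2 by 1/5; eliminate column c from the other rows.
Second iteration: most negative z-row entry is -11 in column a, so a enters.
Ratio test on column a — row 1: 2/2 = 1; row 2: entry -3 ≤ 0; row 3: entry -5 ≤ 0. Minimum is 1 at row 1 (b leaves); pivot element 2.
Divide row 1 by 2; eliminate column a from the other rows.
After both pivots, the entry at constraint row 3, column b is 5/2.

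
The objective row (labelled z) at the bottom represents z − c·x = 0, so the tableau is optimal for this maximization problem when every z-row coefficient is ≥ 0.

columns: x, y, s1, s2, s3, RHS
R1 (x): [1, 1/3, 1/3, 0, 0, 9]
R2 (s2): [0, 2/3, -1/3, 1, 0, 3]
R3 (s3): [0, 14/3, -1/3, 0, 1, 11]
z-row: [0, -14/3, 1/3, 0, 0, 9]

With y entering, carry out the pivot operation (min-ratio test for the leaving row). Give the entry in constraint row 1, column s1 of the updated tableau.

Ratio test on column y — row 1: 9/(1/3) = 27; row 2: 3/(2/3) = 9/2; row 3: 11/(14/3) = 33/14. Minimum is 33/14 at row 3 (s3 leaves); pivot element 14/3.
Divide row 3 by 14/3; eliminate column y from the other rows.
Row 1 update in column s1: 1/3 − (1/3)·(-1/14) = 5/14.

5/14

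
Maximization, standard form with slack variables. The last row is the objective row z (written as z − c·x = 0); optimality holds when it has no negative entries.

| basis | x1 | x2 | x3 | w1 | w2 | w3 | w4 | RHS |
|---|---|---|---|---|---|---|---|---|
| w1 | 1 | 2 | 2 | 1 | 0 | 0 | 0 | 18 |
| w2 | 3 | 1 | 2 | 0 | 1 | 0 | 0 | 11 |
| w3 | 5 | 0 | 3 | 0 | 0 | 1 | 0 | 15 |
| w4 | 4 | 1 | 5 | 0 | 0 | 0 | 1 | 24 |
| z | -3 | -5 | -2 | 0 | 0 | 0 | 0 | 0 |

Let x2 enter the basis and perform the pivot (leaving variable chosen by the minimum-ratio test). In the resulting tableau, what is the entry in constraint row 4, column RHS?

15

Ratio test on column x2 — row 1: 18/2 = 9; row 2: 11/1 = 11; row 3: entry 0 ≤ 0; row 4: 24/1 = 24. Minimum is 9 at row 1 (w1 leaves); pivot element 2.
Divide row 1 by 2; eliminate column x2 from the other rows.
Row 4 update in column RHS: 24 − 1·9 = 15.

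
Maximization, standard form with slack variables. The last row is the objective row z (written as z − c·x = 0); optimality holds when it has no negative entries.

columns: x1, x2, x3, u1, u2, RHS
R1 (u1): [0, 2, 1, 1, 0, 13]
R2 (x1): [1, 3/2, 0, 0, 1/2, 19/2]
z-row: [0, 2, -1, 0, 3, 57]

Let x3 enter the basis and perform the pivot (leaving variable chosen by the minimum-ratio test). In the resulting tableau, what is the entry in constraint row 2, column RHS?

19/2

Ratio test on column x3 — row 1: 13/1 = 13; row 2: entry 0 ≤ 0. Minimum is 13 at row 1 (u1 leaves); pivot element 1.
Divide row 1 by 1; eliminate column x3 from the other rows.
Row 2 update in column RHS: 19/2 − 0·13 = 19/2.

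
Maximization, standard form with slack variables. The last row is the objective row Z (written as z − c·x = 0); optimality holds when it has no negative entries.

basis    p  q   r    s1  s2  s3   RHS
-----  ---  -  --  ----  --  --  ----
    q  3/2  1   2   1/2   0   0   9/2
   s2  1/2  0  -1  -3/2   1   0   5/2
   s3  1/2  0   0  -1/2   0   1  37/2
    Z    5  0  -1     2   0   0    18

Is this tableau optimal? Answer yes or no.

The Z-row has a negative entry -1 in column r, so it is not optimal.

no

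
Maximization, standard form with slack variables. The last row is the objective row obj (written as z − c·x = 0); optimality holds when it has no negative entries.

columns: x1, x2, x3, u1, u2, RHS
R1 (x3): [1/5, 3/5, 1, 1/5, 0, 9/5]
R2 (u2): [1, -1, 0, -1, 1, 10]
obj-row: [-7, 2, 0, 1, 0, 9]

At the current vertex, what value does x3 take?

9/5

x3 is basic (row 1); its value is the RHS of that row, 9/5.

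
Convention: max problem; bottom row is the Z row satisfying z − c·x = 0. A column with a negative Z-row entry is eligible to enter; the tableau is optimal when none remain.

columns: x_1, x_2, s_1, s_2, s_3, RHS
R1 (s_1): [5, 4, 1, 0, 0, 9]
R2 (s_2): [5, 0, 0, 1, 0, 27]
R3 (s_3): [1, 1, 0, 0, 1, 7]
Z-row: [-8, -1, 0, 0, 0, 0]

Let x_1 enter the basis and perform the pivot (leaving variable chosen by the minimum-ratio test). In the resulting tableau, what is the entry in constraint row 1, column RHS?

9/5

Ratio test on column x_1 — row 1: 9/5 = 9/5; row 2: 27/5 = 27/5; row 3: 7/1 = 7. Minimum is 9/5 at row 1 (s_1 leaves); pivot element 5.
Divide row 1 by 5; eliminate column x_1 from the other rows.
In the new row 1, the RHS entry is the old entry divided by the pivot: 9/5 = 9/5.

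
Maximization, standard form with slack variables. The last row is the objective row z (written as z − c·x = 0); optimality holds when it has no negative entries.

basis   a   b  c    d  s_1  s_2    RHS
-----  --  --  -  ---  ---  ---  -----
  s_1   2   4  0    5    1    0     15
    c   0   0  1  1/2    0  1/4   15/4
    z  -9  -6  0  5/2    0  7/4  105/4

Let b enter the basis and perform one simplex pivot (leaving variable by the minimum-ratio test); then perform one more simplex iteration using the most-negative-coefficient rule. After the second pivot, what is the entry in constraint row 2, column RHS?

15/4

Ratio test on column b — row 1: 15/4 = 15/4; row 2: entry 0 ≤ 0. Minimum is 15/4 at row 1 (s_1 leaves); pivot element 4.
Divide row 1 by 4; eliminate column b from the other rows.
Second iteration: most negative z-row entry is -6 in column a, so a enters.
Ratio test on column a — row 1: (15/4)/(1/2) = 15/2; row 2: entry 0 ≤ 0. Minimum is 15/2 at row 1 (b leaves); pivot element 1/2.
Divide row 1 by 1/2; eliminate column a from the other rows.
After both pivots, the entry at constraint row 2, column RHS is 15/4.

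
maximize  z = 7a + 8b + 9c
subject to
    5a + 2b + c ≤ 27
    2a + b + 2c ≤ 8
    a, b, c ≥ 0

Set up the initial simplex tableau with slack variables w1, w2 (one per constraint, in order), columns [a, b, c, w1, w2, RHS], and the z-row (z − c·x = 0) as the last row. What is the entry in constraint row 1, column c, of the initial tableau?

Constraint 1 has coefficient 1 on c.

1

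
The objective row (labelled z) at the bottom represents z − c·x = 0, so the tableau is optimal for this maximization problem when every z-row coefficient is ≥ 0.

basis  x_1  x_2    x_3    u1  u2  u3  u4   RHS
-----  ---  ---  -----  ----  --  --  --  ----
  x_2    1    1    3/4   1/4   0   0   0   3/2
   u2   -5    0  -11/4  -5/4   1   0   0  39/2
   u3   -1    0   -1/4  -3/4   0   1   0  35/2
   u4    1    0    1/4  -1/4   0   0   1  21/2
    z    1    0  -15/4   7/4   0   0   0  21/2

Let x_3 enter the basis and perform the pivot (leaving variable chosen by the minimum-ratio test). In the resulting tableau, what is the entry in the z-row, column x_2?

Ratio test on column x_3 — row 1: (3/2)/(3/4) = 2; row 2: entry -11/4 ≤ 0; row 3: entry -1/4 ≤ 0; row 4: (21/2)/(1/4) = 42. Minimum is 2 at row 1 (x_2 leaves); pivot element 3/4.
Divide row 1 by 3/4; eliminate column x_3 from the other rows.
z-row update in column x_2: 0 − (-15/4)·(4/3) = 5.

5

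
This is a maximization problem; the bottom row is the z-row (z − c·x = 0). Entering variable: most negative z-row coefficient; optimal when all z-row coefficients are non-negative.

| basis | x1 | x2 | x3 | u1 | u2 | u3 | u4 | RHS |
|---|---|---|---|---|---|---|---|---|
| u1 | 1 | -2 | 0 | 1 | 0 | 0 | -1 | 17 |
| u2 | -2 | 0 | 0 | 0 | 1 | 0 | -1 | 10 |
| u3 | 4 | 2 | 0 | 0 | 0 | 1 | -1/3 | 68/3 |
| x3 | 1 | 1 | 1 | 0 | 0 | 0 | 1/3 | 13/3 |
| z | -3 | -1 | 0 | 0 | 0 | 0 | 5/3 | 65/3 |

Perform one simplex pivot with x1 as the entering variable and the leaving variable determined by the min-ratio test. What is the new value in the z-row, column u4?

8/3

Ratio test on column x1 — row 1: 17/1 = 17; row 2: entry -2 ≤ 0; row 3: (68/3)/4 = 17/3; row 4: (13/3)/1 = 13/3. Minimum is 13/3 at row 4 (x3 leaves); pivot element 1.
Divide row 4 by 1; eliminate column x1 from the other rows.
z-row update in column u4: 5/3 − (-3)·(1/3) = 8/3.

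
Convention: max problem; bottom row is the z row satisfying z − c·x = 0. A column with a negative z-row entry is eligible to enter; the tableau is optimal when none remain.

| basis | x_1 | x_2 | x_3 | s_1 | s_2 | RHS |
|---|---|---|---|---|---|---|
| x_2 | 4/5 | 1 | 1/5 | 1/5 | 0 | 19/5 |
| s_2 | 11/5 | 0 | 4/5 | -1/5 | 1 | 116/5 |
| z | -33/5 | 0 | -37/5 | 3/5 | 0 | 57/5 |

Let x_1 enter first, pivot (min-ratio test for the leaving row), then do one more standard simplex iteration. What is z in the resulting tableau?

Ratio test on column x_1 — row 1: (19/5)/(4/5) = 19/4; row 2: (116/5)/(11/5) = 116/11. Minimum is 19/4 at row 1 (x_2 leaves); pivot element 4/5.
Pivot on row 1; the z-row RHS becomes 57/5 − (-33/5)·(19/4) = 171/4.
Next entering variable (most negative z-row entry -23/4): x_3.
Ratio test on column x_3 — row 1: (19/4)/(1/4) = 19; row 2: (51/4)/(1/4) = 51. Minimum is 19 at row 1 (x_1 leaves); pivot element 1/4.
After the second pivot the z-row RHS is 171/4 − (-23/4)·19 = 152.

152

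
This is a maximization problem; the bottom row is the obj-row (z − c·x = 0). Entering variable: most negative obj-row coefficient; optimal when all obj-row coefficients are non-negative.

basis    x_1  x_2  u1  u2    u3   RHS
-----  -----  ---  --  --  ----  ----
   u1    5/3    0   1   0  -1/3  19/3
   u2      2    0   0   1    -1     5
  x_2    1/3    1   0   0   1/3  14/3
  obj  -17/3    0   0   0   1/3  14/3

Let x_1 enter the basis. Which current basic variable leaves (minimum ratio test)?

Column x_1 entries and ratios — u1: (19/3)/(5/3) = 19/5; u2: 5/2 = 5/2; x_2: (14/3)/(1/3) = 14.
Smallest ratio is 5/2 in the row of u2, so u2 leaves.

u2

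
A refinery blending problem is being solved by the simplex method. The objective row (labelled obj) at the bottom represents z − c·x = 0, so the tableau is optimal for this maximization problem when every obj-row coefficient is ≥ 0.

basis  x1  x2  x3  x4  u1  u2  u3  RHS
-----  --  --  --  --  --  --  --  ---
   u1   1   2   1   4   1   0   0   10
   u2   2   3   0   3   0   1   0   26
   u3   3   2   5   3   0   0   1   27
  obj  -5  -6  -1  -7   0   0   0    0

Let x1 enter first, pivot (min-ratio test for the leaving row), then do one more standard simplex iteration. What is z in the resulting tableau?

Ratio test on column x1 — row 1: 10/1 = 10; row 2: 26/2 = 13; row 3: 27/3 = 9. Minimum is 9 at row 3 (u3 leaves); pivot element 3.
Pivot on row 3; the obj-row RHS becomes 0 − (-5)·9 = 45.
Next entering variable (most negative obj-row entry -8/3): x2.
Ratio test on column x2 — row 1: 1/(4/3) = 3/4; row 2: 8/(5/3) = 24/5; row 3: 9/(2/3) = 27/2. Minimum is 3/4 at row 1 (u1 leaves); pivot element 4/3.
After the second pivot the obj-row RHS is 45 − (-8/3)·(3/4) = 47.

47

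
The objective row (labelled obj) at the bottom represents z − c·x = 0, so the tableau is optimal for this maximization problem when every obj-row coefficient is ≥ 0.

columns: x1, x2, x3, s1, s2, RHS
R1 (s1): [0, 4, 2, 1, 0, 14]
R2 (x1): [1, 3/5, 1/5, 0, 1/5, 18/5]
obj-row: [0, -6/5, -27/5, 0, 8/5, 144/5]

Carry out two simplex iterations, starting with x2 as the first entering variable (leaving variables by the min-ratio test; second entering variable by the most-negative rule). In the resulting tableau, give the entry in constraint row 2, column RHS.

Ratio test on column x2 — row 1: 14/4 = 7/2; row 2: (18/5)/(3/5) = 6. Minimum is 7/2 at row 1 (s1 leaves); pivot element 4.
Divide row 1 by 4; eliminate column x2 from the other rows.
Second iteration: most negative obj-row entry is -24/5 in column x3, so x3 enters.
Ratio test on column x3 — row 1: (7/2)/(1/2) = 7; row 2: entry -1/10 ≤ 0. Minimum is 7 at row 1 (x2 leaves); pivot element 1/2.
Divide row 1 by 1/2; eliminate column x3 from the other rows.
After both pivots, the entry at constraint row 2, column RHS is 11/5.

11/5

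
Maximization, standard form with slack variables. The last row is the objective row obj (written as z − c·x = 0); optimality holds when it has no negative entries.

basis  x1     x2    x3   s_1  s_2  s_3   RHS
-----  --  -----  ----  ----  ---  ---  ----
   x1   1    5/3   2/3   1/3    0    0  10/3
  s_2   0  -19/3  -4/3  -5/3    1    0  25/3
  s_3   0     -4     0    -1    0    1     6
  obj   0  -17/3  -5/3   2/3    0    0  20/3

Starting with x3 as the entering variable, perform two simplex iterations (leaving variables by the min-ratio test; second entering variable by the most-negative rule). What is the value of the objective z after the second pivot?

Ratio test on column x3 — row 1: (10/3)/(2/3) = 5; row 2: entry -4/3 ≤ 0; row 3: entry 0 ≤ 0. Minimum is 5 at row 1 (x1 leaves); pivot element 2/3.
Pivot on row 1; the obj-row RHS becomes 20/3 − (-5/3)·5 = 15.
Next entering variable (most negative obj-row entry -3/2): x2.
Ratio test on column x2 — row 1: 5/(5/2) = 2; row 2: entry -3 ≤ 0; row 3: entry -4 ≤ 0. Minimum is 2 at row 1 (x3 leaves); pivot element 5/2.
After the second pivot the obj-row RHS is 15 − (-3/2)·2 = 18.

18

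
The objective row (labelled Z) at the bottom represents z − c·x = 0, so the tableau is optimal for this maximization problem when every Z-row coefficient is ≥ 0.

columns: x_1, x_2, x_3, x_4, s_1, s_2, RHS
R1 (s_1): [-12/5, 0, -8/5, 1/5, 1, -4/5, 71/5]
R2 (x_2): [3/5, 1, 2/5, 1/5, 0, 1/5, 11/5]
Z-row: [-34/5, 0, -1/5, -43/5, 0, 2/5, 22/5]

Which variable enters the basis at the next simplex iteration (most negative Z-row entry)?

Negative Z-row entries: x_1: -34/5, x_3: -1/5, x_4: -43/5.
The most negative is -43/5 in column x_4, so x_4 enters.

x_4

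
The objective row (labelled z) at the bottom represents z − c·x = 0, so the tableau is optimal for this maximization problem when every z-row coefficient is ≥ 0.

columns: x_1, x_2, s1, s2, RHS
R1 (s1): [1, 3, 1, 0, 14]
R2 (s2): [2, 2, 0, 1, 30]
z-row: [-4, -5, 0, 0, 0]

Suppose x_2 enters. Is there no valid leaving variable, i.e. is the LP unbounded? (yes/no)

Column x_2 has positive entries in row(s) 1, 2, so the ratio test bounds it — not unbounded.

no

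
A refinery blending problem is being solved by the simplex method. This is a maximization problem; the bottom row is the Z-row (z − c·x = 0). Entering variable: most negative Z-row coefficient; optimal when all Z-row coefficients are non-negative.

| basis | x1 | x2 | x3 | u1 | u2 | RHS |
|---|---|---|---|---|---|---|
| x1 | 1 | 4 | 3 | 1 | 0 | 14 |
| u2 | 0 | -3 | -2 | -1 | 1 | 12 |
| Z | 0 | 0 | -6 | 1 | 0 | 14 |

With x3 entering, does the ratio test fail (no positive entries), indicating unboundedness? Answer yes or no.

Column x3 has positive entries in row(s) 1, so the ratio test bounds it — not unbounded.

no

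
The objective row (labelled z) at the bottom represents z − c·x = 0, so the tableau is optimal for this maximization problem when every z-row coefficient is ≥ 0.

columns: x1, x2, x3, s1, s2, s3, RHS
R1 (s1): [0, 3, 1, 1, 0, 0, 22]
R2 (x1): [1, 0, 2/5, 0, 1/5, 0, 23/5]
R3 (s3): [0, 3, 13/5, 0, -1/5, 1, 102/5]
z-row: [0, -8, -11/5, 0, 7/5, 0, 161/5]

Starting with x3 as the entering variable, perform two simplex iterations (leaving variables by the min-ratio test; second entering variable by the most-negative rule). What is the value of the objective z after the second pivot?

Ratio test on column x3 — row 1: 22/1 = 22; row 2: (23/5)/(2/5) = 23/2; row 3: (102/5)/(13/5) = 102/13. Minimum is 102/13 at row 3 (s3 leaves); pivot element 13/5.
Pivot on row 3; the z-row RHS becomes 161/5 − (-11/5)·(102/13) = 643/13.
Next entering variable (most negative z-row entry -71/13): x2.
Ratio test on column x2 — row 1: (184/13)/(24/13) = 23/3; row 2: entry -6/13 ≤ 0; row 3: (102/13)/(15/13) = 34/5. Minimum is 34/5 at row 3 (x3 leaves); pivot element 15/13.
After the second pivot the z-row RHS is 643/13 − (-71/13)·(34/5) = 433/5.

433/5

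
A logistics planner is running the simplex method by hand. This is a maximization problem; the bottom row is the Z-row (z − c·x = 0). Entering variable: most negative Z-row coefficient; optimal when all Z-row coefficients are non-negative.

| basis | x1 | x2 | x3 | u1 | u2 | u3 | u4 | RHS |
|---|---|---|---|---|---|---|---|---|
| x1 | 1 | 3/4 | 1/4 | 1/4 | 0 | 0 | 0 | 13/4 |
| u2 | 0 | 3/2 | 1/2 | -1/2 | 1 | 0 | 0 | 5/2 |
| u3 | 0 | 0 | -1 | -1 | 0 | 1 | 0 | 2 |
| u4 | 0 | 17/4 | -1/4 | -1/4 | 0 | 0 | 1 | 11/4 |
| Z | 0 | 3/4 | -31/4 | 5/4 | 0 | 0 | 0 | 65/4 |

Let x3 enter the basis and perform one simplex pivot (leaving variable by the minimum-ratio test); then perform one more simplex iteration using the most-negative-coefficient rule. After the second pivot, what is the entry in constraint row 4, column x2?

5

Ratio test on column x3 — row 1: (13/4)/(1/4) = 13; row 2: (5/2)/(1/2) = 5; row 3: entry -1 ≤ 0; row 4: entry -1/4 ≤ 0. Minimum is 5 at row 2 (u2 leaves); pivot element 1/2.
Divide row 2 by 1/2; eliminate column x3 from the other rows.
Second iteration: most negative Z-row entry is -13/2 in column u1, so u1 enters.
Ratio test on column u1 — row 1: 2/(1/2) = 4; row 2: entry -1 ≤ 0; row 3: entry -2 ≤ 0; row 4: entry -1/2 ≤ 0. Minimum is 4 at row 1 (x1 leaves); pivot element 1/2.
Divide row 1 by 1/2; eliminate column u1 from the other rows.
After both pivots, the entry at constraint row 4, column x2 is 5.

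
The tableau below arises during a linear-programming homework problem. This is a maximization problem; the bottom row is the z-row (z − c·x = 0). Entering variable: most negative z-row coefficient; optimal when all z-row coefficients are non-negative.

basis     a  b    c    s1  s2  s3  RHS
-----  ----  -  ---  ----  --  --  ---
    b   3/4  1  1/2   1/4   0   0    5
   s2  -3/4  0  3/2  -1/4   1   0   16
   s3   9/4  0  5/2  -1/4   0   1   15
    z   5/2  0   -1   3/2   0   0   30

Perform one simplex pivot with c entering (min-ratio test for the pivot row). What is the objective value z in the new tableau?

Ratio test on column c — row 1: 5/(1/2) = 10; row 2: 16/(3/2) = 32/3; row 3: 15/(5/2) = 6. Minimum is 6 at row 3 (s3 leaves); pivot element 5/2.
Pivot on row 3; the z-row RHS becomes 30 − (-1)·6 = 36.

36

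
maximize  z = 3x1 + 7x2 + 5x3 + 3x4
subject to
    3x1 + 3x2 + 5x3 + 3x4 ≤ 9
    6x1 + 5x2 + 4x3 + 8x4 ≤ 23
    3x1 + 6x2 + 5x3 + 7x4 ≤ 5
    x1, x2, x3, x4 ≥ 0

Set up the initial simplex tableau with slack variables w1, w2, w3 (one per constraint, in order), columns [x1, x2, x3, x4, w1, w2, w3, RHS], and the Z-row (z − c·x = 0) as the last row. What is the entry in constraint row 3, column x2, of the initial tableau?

6

Constraint 3 has coefficient 6 on x2.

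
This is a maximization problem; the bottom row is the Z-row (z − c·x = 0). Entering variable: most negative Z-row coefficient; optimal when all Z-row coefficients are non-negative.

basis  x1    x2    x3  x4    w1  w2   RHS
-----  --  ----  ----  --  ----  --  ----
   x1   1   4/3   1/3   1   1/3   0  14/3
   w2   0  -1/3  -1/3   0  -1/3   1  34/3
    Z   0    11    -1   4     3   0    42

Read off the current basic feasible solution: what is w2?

34/3

w2 is basic (row 2); its value is the RHS of that row, 34/3.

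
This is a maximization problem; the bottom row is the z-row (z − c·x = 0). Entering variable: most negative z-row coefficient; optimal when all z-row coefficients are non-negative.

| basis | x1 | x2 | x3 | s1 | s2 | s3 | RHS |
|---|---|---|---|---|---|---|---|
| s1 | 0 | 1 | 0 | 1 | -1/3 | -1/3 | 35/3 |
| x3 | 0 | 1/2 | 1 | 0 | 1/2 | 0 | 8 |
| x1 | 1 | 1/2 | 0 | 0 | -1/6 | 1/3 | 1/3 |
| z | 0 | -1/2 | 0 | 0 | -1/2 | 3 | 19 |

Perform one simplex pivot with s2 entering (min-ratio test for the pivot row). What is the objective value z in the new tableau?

Ratio test on column s2 — row 1: entry -1/3 ≤ 0; row 2: 8/(1/2) = 16; row 3: entry -1/6 ≤ 0. Minimum is 16 at row 2 (x3 leaves); pivot element 1/2.
Pivot on row 2; the z-row RHS becomes 19 − (-1/2)·16 = 27.

27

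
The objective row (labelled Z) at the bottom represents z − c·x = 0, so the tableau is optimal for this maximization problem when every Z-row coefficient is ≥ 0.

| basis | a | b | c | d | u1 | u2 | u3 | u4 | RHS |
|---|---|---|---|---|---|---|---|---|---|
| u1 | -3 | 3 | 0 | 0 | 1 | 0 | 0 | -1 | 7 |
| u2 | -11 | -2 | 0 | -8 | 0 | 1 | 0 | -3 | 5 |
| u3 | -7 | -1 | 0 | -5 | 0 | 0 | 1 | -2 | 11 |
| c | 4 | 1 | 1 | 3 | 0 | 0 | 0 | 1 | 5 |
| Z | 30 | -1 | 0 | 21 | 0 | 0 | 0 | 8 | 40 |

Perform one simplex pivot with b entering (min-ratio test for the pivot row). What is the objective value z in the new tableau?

127/3

Ratio test on column b — row 1: 7/3 = 7/3; row 2: entry -2 ≤ 0; row 3: entry -1 ≤ 0; row 4: 5/1 = 5. Minimum is 7/3 at row 1 (u1 leaves); pivot element 3.
Pivot on row 1; the Z-row RHS becomes 40 − (-1)·(7/3) = 127/3.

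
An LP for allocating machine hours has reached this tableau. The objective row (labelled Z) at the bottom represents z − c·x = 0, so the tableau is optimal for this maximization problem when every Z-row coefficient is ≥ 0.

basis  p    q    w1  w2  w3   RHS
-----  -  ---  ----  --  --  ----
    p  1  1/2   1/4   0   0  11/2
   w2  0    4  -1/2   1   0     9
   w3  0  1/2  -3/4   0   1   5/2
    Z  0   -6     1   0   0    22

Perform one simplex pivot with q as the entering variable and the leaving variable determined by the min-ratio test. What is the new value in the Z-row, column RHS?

71/2

Ratio test on column q — row 1: (11/2)/(1/2) = 11; row 2: 9/4 = 9/4; row 3: (5/2)/(1/2) = 5. Minimum is 9/4 at row 2 (w2 leaves); pivot element 4.
Divide row 2 by 4; eliminate column q from the other rows.
Z-row update in column RHS: 22 − (-6)·(9/4) = 71/2.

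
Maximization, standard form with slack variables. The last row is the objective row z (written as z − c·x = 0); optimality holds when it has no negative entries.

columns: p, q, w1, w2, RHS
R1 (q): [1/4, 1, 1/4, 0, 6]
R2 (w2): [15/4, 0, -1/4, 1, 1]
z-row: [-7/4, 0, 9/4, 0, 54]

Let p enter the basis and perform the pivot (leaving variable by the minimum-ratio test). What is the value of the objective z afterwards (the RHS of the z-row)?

817/15

Ratio test on column p — row 1: 6/(1/4) = 24; row 2: 1/(15/4) = 4/15. Minimum is 4/15 at row 2 (w2 leaves); pivot element 15/4.
Pivot on row 2; the z-row RHS becomes 54 − (-7/4)·(4/15) = 817/15.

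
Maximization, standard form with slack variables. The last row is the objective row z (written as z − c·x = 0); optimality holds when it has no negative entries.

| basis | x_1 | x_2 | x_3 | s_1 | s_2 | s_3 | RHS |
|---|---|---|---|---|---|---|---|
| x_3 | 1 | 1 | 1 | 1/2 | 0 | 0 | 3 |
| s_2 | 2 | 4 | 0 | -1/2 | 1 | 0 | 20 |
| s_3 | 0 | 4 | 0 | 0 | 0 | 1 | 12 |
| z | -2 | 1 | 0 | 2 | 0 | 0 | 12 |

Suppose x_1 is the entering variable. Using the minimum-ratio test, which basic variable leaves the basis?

Column x_1 entries and ratios — x_3: 3/1 = 3; s_2: 20/2 = 10; s_3: 0 ≤ 0, skip.
Smallest ratio is 3 in the row of x_3, so x_3 leaves.

x_3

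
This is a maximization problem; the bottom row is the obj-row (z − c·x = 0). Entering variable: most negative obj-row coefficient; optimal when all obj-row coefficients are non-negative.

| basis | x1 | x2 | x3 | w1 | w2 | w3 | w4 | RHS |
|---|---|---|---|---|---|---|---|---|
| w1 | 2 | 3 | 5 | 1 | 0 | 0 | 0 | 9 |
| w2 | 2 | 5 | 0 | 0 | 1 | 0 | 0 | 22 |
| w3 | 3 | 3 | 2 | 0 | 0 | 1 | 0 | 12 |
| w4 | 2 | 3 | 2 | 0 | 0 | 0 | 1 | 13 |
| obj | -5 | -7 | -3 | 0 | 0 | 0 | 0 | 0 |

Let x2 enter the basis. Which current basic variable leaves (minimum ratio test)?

Column x2 entries and ratios — w1: 9/3 = 3; w2: 22/5 = 22/5; w3: 12/3 = 4; w4: 13/3 = 13/3.
Smallest ratio is 3 in the row of w1, so w1 leaves.

w1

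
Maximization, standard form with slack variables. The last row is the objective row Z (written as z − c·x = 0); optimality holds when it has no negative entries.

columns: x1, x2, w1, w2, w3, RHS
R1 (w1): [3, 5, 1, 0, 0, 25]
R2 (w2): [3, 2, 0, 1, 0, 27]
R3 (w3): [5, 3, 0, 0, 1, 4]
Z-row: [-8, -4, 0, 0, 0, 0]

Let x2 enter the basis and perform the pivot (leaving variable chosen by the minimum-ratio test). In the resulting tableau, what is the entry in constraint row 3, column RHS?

4/3

Ratio test on column x2 — row 1: 25/5 = 5; row 2: 27/2 = 27/2; row 3: 4/3 = 4/3. Minimum is 4/3 at row 3 (w3 leaves); pivot element 3.
Divide row 3 by 3; eliminate column x2 from the other rows.
In the new row 3, the RHS entry is the old entry divided by the pivot: 4/3 = 4/3.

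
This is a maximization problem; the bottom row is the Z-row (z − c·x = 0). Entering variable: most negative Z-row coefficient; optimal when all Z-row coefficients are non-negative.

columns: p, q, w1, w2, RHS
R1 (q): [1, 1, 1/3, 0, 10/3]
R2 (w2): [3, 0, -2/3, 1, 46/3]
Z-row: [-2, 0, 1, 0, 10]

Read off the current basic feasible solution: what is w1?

0

w1 is not in the basis, so in the current basic feasible solution w1 = 0.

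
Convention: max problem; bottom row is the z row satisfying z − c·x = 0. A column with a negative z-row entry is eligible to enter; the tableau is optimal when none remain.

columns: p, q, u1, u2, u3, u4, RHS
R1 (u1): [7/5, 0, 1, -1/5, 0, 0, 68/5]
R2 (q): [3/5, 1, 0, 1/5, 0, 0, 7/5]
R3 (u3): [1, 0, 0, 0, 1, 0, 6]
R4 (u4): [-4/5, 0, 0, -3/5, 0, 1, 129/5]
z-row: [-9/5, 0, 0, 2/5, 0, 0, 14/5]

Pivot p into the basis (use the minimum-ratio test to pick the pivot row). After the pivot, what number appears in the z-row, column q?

Ratio test on column p — row 1: (68/5)/(7/5) = 68/7; row 2: (7/5)/(3/5) = 7/3; row 3: 6/1 = 6; row 4: entry -4/5 ≤ 0. Minimum is 7/3 at row 2 (q leaves); pivot element 3/5.
Divide row 2 by 3/5; eliminate column p from the other rows.
z-row update in column q: 0 − (-9/5)·(5/3) = 3.

3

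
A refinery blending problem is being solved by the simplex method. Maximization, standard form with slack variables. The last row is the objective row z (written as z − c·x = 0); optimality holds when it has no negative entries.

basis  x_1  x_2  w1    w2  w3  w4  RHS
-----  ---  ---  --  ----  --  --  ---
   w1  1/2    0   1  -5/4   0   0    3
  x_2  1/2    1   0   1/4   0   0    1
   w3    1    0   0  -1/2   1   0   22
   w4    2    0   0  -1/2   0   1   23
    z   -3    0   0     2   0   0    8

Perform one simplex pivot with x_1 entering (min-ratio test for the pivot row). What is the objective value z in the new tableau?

Ratio test on column x_1 — row 1: 3/(1/2) = 6; row 2: 1/(1/2) = 2; row 3: 22/1 = 22; row 4: 23/2 = 23/2. Minimum is 2 at row 2 (x_2 leaves); pivot element 1/2.
Pivot on row 2; the z-row RHS becomes 8 − (-3)·2 = 14.

14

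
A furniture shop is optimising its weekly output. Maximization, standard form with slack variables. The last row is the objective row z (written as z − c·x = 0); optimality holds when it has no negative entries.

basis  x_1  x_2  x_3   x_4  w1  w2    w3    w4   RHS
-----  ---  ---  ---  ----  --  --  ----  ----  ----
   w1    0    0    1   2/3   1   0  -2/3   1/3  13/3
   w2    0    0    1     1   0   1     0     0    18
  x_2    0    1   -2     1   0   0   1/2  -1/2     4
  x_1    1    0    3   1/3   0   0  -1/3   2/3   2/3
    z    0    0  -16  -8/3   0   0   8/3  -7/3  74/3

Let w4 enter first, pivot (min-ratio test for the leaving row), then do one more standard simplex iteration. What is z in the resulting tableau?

254/9

Ratio test on column w4 — row 1: (13/3)/(1/3) = 13; row 2: entry 0 ≤ 0; row 3: entry -1/2 ≤ 0; row 4: (2/3)/(2/3) = 1. Minimum is 1 at row 4 (x_1 leaves); pivot element 2/3.
Pivot on row 4; the z-row RHS becomes 74/3 − (-7/3)·1 = 27.
Next entering variable (most negative z-row entry -11/2): x_3.
Ratio test on column x_3 — row 1: entry -1/2 ≤ 0; row 2: 18/1 = 18; row 3: (9/2)/(1/4) = 18; row 4: 1/(9/2) = 2/9. Minimum is 2/9 at row 4 (w4 leaves); pivot element 9/2.
After the second pivot the z-row RHS is 27 − (-11/2)·(2/9) = 254/9.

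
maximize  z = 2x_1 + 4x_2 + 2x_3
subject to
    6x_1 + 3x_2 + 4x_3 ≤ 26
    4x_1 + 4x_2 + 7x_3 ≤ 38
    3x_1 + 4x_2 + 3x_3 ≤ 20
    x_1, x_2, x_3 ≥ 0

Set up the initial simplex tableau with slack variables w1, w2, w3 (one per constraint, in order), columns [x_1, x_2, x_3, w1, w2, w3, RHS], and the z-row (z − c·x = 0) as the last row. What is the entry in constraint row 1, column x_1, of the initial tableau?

6

Constraint 1 has coefficient 6 on x_1.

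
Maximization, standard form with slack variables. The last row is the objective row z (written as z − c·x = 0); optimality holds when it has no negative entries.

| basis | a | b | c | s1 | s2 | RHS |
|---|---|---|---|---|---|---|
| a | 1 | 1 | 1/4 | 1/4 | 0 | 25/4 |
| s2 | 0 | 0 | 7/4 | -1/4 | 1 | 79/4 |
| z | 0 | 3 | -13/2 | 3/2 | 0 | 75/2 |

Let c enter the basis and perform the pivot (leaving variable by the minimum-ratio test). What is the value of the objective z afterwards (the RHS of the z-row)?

Ratio test on column c — row 1: (25/4)/(1/4) = 25; row 2: (79/4)/(7/4) = 79/7. Minimum is 79/7 at row 2 (s2 leaves); pivot element 7/4.
Pivot on row 2; the z-row RHS becomes 75/2 − (-13/2)·(79/7) = 776/7.

776/7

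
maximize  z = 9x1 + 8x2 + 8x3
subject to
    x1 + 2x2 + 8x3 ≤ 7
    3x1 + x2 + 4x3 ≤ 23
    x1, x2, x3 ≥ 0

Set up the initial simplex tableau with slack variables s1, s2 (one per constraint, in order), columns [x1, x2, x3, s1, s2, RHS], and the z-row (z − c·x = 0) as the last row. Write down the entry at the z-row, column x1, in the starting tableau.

-9

The z-row carries the negated objective coefficients: the x1 entry is -9.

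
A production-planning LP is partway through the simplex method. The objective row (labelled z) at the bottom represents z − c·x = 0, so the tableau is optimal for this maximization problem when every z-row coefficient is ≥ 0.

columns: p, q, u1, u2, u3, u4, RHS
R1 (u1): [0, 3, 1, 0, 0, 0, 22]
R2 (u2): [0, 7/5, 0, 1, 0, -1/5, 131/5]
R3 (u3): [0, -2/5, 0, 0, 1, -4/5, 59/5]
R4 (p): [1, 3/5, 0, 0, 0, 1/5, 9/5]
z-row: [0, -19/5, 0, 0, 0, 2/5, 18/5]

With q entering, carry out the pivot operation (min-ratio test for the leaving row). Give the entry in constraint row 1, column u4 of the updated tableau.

-1

Ratio test on column q — row 1: 22/3 = 22/3; row 2: (131/5)/(7/5) = 131/7; row 3: entry -2/5 ≤ 0; row 4: (9/5)/(3/5) = 3. Minimum is 3 at row 4 (p leaves); pivot element 3/5.
Divide row 4 by 3/5; eliminate column q from the other rows.
Row 1 update in column u4: 0 − 3·(1/3) = -1.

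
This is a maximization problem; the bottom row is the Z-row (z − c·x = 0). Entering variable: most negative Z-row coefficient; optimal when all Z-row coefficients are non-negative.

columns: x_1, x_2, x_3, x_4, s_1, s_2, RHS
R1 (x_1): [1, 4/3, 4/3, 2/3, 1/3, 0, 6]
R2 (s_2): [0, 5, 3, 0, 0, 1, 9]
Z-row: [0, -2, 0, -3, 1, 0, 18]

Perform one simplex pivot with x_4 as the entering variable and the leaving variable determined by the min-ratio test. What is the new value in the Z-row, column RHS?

45

Ratio test on column x_4 — row 1: 6/(2/3) = 9; row 2: entry 0 ≤ 0. Minimum is 9 at row 1 (x_1 leaves); pivot element 2/3.
Divide row 1 by 2/3; eliminate column x_4 from the other rows.
Z-row update in column RHS: 18 − (-3)·9 = 45.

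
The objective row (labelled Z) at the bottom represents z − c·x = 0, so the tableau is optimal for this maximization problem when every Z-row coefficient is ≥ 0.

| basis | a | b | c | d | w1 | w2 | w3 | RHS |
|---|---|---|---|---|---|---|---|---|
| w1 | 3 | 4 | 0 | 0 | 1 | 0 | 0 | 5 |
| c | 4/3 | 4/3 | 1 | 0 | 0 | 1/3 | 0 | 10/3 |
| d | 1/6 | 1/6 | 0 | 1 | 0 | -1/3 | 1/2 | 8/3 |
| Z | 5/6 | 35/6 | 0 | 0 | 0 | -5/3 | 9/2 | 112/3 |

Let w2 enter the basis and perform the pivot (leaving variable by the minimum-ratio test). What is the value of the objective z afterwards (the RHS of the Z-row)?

54

Ratio test on column w2 — row 1: entry 0 ≤ 0; row 2: (10/3)/(1/3) = 10; row 3: entry -1/3 ≤ 0. Minimum is 10 at row 2 (c leaves); pivot element 1/3.
Pivot on row 2; the Z-row RHS becomes 112/3 − (-5/3)·10 = 54.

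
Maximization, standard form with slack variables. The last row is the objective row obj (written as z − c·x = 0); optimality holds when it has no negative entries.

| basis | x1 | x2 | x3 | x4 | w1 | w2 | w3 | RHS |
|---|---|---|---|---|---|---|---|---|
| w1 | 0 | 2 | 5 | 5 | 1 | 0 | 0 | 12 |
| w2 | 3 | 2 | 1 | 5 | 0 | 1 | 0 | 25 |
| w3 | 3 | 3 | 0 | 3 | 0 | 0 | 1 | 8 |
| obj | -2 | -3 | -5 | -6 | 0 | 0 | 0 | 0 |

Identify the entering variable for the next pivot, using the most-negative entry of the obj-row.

Negative obj-row entries: x1: -2, x2: -3, x3: -5, x4: -6.
The most negative is -6 in column x4, so x4 enters.

x4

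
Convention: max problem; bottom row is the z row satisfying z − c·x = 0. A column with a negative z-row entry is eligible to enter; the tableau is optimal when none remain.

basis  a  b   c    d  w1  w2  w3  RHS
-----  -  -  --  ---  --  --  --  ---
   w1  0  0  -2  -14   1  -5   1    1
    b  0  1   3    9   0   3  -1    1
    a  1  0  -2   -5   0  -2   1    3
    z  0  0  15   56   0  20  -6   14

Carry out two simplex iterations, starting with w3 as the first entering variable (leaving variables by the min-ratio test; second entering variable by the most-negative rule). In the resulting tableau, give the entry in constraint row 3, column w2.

Ratio test on column w3 — row 1: 1/1 = 1; row 2: entry -1 ≤ 0; row 3: 3/1 = 3. Minimum is 1 at row 1 (w1 leaves); pivot element 1.
Divide row 1 by 1; eliminate column w3 from the other rows.
Second iteration: most negative z-row entry is -28 in column d, so d enters.
Ratio test on column d — row 1: entry -14 ≤ 0; row 2: entry -5 ≤ 0; row 3: 2/9 = 2/9. Minimum is 2/9 at row 3 (a leaves); pivot element 9.
Divide row 3 by 9; eliminate column d from the other rows.
After both pivots, the entry at constraint row 3, column w2 is 1/3.

1/3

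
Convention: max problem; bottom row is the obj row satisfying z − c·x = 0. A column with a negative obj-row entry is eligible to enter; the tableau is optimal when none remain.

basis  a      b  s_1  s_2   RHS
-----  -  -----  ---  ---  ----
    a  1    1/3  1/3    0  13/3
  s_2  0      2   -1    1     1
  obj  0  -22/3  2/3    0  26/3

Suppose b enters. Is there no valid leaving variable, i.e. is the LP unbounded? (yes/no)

no

Column b has positive entries in row(s) 1, 2, so the ratio test bounds it — not unbounded.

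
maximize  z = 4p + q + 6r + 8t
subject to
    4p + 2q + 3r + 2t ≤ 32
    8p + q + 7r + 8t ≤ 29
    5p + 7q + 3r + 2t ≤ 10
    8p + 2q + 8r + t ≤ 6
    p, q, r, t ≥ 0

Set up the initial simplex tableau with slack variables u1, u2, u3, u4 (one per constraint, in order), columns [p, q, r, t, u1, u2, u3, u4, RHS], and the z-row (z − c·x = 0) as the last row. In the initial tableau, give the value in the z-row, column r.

The z-row carries the negated objective coefficients: the r entry is -6.

-6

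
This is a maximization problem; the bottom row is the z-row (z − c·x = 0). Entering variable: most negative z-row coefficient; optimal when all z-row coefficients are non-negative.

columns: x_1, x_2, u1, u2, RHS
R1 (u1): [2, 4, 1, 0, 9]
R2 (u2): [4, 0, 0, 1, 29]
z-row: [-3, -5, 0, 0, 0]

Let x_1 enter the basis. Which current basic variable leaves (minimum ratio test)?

u1

Column x_1 entries and ratios — u1: 9/2 = 9/2; u2: 29/4 = 29/4.
Smallest ratio is 9/2 in the row of u1, so u1 leaves.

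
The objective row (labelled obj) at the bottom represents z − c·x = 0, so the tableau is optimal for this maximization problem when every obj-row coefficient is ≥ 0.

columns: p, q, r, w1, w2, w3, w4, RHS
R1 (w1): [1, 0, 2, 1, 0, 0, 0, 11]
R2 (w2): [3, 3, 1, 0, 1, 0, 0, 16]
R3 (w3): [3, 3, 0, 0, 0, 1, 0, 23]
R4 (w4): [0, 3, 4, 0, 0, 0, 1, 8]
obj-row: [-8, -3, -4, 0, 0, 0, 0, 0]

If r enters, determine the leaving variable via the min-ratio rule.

w4

Column r entries and ratios — w1: 11/2 = 11/2; w2: 16/1 = 16; w3: 0 ≤ 0, skip; w4: 8/4 = 2.
Smallest ratio is 2 in the row of w4, so w4 leaves.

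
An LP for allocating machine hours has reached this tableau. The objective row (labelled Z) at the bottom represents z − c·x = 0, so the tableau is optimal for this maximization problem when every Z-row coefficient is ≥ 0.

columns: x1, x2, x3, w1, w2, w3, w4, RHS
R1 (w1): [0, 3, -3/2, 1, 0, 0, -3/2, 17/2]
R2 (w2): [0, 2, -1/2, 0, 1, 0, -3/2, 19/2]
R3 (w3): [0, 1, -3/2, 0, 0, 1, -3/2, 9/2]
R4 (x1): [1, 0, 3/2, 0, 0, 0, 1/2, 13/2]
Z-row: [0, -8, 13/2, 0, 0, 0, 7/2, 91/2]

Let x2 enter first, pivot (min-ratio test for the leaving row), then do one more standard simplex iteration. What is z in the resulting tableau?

Ratio test on column x2 — row 1: (17/2)/3 = 17/6; row 2: (19/2)/2 = 19/4; row 3: (9/2)/1 = 9/2; row 4: entry 0 ≤ 0. Minimum is 17/6 at row 1 (w1 leaves); pivot element 3.
Pivot on row 1; the Z-row RHS becomes 91/2 − (-8)·(17/6) = 409/6.
Next entering variable (most negative Z-row entry -1/2): w4.
Ratio test on column w4 — row 1: entry -1/2 ≤ 0; row 2: entry -1/2 ≤ 0; row 3: entry -1 ≤ 0; row 4: (13/2)/(1/2) = 13. Minimum is 13 at row 4 (x1 leaves); pivot element 1/2.
After the second pivot the Z-row RHS is 409/6 − (-1/2)·13 = 224/3.

224/3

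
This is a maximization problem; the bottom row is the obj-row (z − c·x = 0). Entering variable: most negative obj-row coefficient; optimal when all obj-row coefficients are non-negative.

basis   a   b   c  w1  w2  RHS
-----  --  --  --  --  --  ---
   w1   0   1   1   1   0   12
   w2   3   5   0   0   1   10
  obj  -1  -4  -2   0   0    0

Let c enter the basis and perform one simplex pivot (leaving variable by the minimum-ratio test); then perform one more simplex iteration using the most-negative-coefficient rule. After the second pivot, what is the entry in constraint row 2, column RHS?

Ratio test on column c — row 1: 12/1 = 12; row 2: entry 0 ≤ 0. Minimum is 12 at row 1 (w1 leaves); pivot element 1.
Divide row 1 by 1; eliminate column c from the other rows.
Second iteration: most negative obj-row entry is -2 in column b, so b enters.
Ratio test on column b — row 1: 12/1 = 12; row 2: 10/5 = 2. Minimum is 2 at row 2 (w2 leaves); pivot element 5.
Divide row 2 by 5; eliminate column b from the other rows.
After both pivots, the entry at constraint row 2, column RHS is 2.

2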